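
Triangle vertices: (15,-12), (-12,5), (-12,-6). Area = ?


15*(5+ 6) = 165
-12*(-6+ 12) = -72
-12*(-12-5) = 204
sum = 297
Area = |297|/2 = 148.5000

148.5000 sq units


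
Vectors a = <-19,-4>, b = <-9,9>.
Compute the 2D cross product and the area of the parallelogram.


cross = -19*9 + 4*(-9) = -171 - 36 = -207
Parallelogram area = |-207| = 207

cross = -207, parallelogram area = 207


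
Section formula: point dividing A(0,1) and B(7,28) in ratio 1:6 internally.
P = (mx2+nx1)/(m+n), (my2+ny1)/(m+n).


Px = (1*7 + 6*0)/7 = 7/7 = 1.0000
Py = (1*28 + 6*1)/7 = 34/7 = 4.8571

P = (1.0000, 4.8571)


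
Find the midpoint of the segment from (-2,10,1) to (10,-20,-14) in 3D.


Mx = (-2+10)/2 = 4.0000
My = (10- 20)/2 = -5.0000
Mz = (1- 14)/2 = -6.5000

M = (4.0000, -5.0000, -6.5000)


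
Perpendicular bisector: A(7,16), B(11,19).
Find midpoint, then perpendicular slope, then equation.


Midpoint = (9, 17.5)
Slope of AB = dy/dx = 3/4 = 0.7500
Perp slope = -dx/dy = -4/3 = -1.3333
b = My - (perp slope)*Mx = 17.5 + (4*9)/3 = 17.5 + 12.0000 = 29.5000

y = -1.3333x + 29.5000


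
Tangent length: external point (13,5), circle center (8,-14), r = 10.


d = sqrt((13-8)^2 + (5+ 14)^2) = sqrt(25+361) = 19.6469
L = sqrt(386.0000 - 100) = sqrt(286.0000) = 16.9115

16.9115


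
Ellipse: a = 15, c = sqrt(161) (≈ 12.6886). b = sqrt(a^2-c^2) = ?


b^2 = 15^2 - (sqrt(161))^2 = 225 - 161 = 64
b = sqrt(64) = 8

b = 8


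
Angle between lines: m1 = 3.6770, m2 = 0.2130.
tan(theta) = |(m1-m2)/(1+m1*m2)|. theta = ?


m1-m2 = 3.464
1+m1*m2 = 1.783201
tan(theta) = |3.464/1.783201| = 1.942574
theta = arctan(|3.464/1.783201|) = 62.7615 degrees (acute angle)

62.7615 degrees


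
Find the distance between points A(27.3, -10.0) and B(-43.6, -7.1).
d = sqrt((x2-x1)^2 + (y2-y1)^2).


dx = -43.6 - 27.3 = -70.9
dy = -7.1 + 10.0 = 2.9
d = sqrt(5026.81 + 8.41) = sqrt(5035.22) = 70.9593

70.9593


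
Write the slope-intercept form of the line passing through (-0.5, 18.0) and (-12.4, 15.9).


m = (-2.1)/(-11.9) = 0.1765
b = y1 - m*x1 = 18.0 - (-2.1*(-0.5))/(-11.9) = 18.0 + 0.0882 = 18.0882

y = 0.1765x + 18.0882


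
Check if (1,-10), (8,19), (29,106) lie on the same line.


1*(19-106) + 8*(106+ 10) + 29*(-10-19)
= -87 + 928 - 841 = 0

Yes, collinear (determinant = 0)


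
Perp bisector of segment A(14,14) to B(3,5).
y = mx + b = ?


Midpoint = (8.5, 9.5)
Slope of AB = dy/dx = -9/(-11) = 0.8182
Perp slope = -dx/dy = -11/9 = -1.2222
b = My - (perp slope)*Mx = 9.5 + (-11*8.5)/(-9) = 9.5 + 10.3889 = 19.8889

y = -1.2222x + 19.8889


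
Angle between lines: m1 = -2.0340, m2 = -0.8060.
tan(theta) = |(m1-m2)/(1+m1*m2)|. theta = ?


m1-m2 = -1.228
1+m1*m2 = 2.639404
tan(theta) = |-1.228/2.639404| = 0.465257
theta = arctan(|-1.228/2.639404|) = 24.9505 degrees (acute angle)

24.9505 degrees


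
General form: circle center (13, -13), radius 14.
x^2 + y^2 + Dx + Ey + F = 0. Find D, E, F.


(x-13)^2 + (y+ 13)^2 = 14^2
D = -2h = -26, E = -2k = 26
F = h^2+k^2-r^2 = 169+169-196 = 142

D = -26, E = 26, F = 142


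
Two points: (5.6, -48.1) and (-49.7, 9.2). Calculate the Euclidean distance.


dx = -49.7 - 5.6 = -55.3
dy = 9.2 + 48.1 = 57.3
d = sqrt(3058.09 + 3283.29) = sqrt(6341.38) = 79.6328

79.6328


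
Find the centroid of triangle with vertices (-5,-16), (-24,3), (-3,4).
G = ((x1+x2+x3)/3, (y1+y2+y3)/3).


Gx = (-5- 24- 3)/3 = -32/3 = -10.6667
Gy = (-16+3+4)/3 = -9/3 = -3.0000

G = (-10.6667, -3.0000)


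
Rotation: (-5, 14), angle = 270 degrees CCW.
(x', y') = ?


cos(270) = 0, sin(270) = -1
x' = -5*0 - 14*(-1) = 14
y' = -5*(-1) + 14*0 = 5

(14, 5)


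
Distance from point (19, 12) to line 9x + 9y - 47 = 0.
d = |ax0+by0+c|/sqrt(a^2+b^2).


|9*19 + 9*12 - 47| = |232| = 232
sqrt(81 + 81) = sqrt(162) = 12.7279
d = 232/sqrt(162) = 18.2276

18.2276


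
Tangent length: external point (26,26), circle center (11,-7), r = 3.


d = sqrt((26-11)^2 + (26+ 7)^2) = sqrt(225+1089) = 36.2491
L = sqrt(1314.0000 - 9) = sqrt(1305.0000) = 36.1248

36.1248


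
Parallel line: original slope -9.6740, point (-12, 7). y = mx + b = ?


Parallel lines have equal slopes.
m2 = -9.6740
b2 = 7 + 9.6740*(-12) = -109.0880

y = -9.6740x - 109.0880


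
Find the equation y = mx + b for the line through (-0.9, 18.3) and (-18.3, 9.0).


m = (-9.3)/(-17.4) = 0.5345
b = y1 - m*x1 = 18.3 - (-9.3*(-0.9))/(-17.4) = 18.3 + 0.4810 = 18.7810

y = 0.5345x + 18.7810


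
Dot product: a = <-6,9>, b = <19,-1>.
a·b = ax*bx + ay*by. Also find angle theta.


a·b = -6*19 + 9*(-1) = -114 - 9 = -123
|a| = sqrt(36+81) = 10.8167
|b| = sqrt(361+1) = 19.0263
cos(theta) = -123/(sqrt(117)*sqrt(362)) = -123/sqrt(42354) = -0.597665
theta = arccos(-123/sqrt(42354)) = 126.7029 degrees

a·b = -123, theta = 126.7029 deg


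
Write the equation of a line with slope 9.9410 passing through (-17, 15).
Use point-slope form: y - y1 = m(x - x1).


y - 15 = 9.9410(x + 17)
y = 9.9410x + 15 - 9.9410*(-17)
y = 9.9410x + 183.9970

y = 9.9410x + 183.9970


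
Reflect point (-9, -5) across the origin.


Reflection rule for origin: (-x, -y)
(-9, -5) -> (9, 5)

(9, 5)


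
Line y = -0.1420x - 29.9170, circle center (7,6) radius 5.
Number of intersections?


Substitute y = -0.1420x - 29.9170: (x-7)^2 + (-0.1420x- 29.9170-6)^2 = 25
Expand to Ax^2 + Bx + C = 0, where b-k = -35.917
A = 1+m^2 = 1.020164
B = 2(m(b-k) - h) = 2(-0.1420*(-35.917) - 7) = -3.799572
C = h^2 + (b-k)^2 - r^2 = 49 + 1290.030889 - 25 = 1314.030889
disc = B^2-4AC = 14.4367 - 5362.1080 = -5347.6713
disc < 0

0 intersection points


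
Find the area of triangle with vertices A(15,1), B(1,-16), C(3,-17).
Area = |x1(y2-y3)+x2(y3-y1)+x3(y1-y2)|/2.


15*(-16+ 17) = 15
1*(-17-1) = -18
3*(1+ 16) = 51
sum = 48
Area = |48|/2 = 24.0000

24.0000 sq units


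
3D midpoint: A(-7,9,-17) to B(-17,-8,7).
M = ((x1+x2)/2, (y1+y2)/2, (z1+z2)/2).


Mx = (-7- 17)/2 = -12.0000
My = (9- 8)/2 = 0.5000
Mz = (-17+7)/2 = -5.0000

M = (-12.0000, 0.5000, -5.0000)


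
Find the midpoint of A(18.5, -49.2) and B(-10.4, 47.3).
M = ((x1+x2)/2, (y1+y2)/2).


Mx = (18.5 - 10.4)/2 = 8.1/2 = 4.0500
My = (-49.2 + 47.3)/2 = -1.9/2 = -0.9500

(4.0500, -0.9500)


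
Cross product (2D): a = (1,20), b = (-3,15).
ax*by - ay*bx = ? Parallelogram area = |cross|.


cross = 1*15 - 20*(-3) = 15 + 60 = 75
Parallelogram area = |75| = 75

cross = 75, parallelogram area = 75


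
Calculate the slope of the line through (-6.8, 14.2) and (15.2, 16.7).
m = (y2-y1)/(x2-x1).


dy = 16.7 - 14.2 = 2.5
dx = 15.2 + 6.8 = 22.0
m = 2.5/22.0 = 0.1136

m = 0.1136


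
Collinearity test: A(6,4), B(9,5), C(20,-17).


6*(5+ 17) + 9*(-17-4) + 20*(4-5)
= 132 - 189 - 20 = -77

No, not collinear (determinant = -77)


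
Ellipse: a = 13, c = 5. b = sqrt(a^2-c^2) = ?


b^2 = 13^2 - (5)^2 = 169 - 25 = 144
b = sqrt(144) = 12

b = 12


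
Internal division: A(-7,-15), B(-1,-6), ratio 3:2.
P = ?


Px = (3*(-1) + 2*(-7))/5 = -17/5 = -3.4000
Py = (3*(-6) + 2*(-15))/5 = -48/5 = -9.6000

P = (-3.4000, -9.6000)


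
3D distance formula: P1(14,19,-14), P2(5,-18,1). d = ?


dx=-9, dy=-37, dz=15
d = sqrt(81+1369+225) = sqrt(1675) = 40.9268

40.9268


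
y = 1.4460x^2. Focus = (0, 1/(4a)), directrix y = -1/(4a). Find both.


a = 1.4460
1/(4a) = 0.1729
Focus = (0, 0.1729)
Directrix: y = -0.1729

Focus = (0, 0.1729), Directrix: y = -0.1729


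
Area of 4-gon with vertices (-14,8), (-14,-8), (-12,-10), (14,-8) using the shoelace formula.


sum(xi*y_{i+1}) = -14*(-8) - 14*(-10) - 12*(-8) + 14*8 = 460
sum(yi*x_{i+1}) = 8*(-14) - 8*(-12) - 10*14 - 8*(-14) = -44
Area = |460 + 44|/2 = 504/2 = 252.0000

252.0000 sq units


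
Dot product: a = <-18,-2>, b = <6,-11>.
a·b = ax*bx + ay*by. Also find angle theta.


a·b = -18*6 - 2*(-11) = -108 + 22 = -86
|a| = sqrt(324+4) = 18.1108
|b| = sqrt(36+121) = 12.5300
cos(theta) = -86/(sqrt(328)*sqrt(157)) = -86/sqrt(51496) = -0.378976
theta = arccos(-86/sqrt(51496)) = 112.2703 degrees

a·b = -86, theta = 112.2703 deg


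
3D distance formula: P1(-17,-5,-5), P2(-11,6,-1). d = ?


dx=6, dy=11, dz=4
d = sqrt(36+121+16) = sqrt(173) = 13.1529

13.1529


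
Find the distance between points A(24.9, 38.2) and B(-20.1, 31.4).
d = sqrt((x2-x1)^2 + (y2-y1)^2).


dx = -20.1 - 24.9 = -45.0
dy = 31.4 - 38.2 = -6.8
d = sqrt(2025.0 + 46.24) = sqrt(2071.24) = 45.5109

45.5109


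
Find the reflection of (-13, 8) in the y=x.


Reflection rule for y=x: (y, x)
(-13, 8) -> (8, -13)

(8, -13)


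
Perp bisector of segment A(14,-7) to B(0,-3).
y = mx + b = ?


Midpoint = (7, -5)
Slope of AB = dy/dx = 4/(-14) = -0.2857
Perp slope = -dx/dy = 14/4 = 3.5000
b = My - (perp slope)*Mx = -5 + (-14*7)/4 = -5 - 24.5000 = -29.5000

y = 3.5000x - 29.5000


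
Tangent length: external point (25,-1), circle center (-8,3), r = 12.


d = sqrt((25+ 8)^2 + (-1-3)^2) = sqrt(1089+16) = 33.2415
L = sqrt(1105.0000 - 144) = sqrt(961.0000) = 31.0000

31.0000


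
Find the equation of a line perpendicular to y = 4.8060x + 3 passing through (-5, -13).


Perpendicular slope = -1/m1 = -1/4.8060 = -0.2081
b2 = y0 - m2*x0 = -13 - 5/4.8060 = -13 - 1.0404 = -14.0404

y = -0.2081x - 14.0404


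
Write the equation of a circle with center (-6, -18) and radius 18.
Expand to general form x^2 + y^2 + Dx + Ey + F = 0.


(x+ 6)^2 + (y+ 18)^2 = 18^2
D = -2h = 12, E = -2k = 36
F = h^2+k^2-r^2 = 36+324-324 = 36

x^2 + y^2 + 12x + 36y + 36 = 0


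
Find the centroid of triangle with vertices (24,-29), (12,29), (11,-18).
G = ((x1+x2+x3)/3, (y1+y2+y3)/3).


Gx = (24+12+11)/3 = 47/3 = 15.6667
Gy = (-29+29- 18)/3 = -18/3 = -6.0000

G = (15.6667, -6.0000)


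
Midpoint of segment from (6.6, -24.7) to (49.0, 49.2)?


Mx = (6.6 + 49.0)/2 = 55.6/2 = 27.8000
My = (-24.7 + 49.2)/2 = 24.5/2 = 12.2500

(27.8000, 12.2500)


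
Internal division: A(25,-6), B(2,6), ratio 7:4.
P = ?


Px = (7*2 + 4*25)/11 = 114/11 = 10.3636
Py = (7*6 + 4*(-6))/11 = 18/11 = 1.6364

P = (10.3636, 1.6364)


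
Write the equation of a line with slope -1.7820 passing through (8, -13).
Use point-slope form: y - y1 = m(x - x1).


y + 13 = -1.7820(x - 8)
y = -1.7820x - 13 + 1.7820*8
y = -1.7820x + 1.2560

y = -1.7820x + 1.2560


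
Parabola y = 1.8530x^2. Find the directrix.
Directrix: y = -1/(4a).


a = 1.8530
1/(4a) = 0.1349
directrix: y = -0.1349 = -0.1349

y = -0.1349


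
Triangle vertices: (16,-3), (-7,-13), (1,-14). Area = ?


16*(-13+ 14) = 16
-7*(-14+ 3) = 77
1*(-3+ 13) = 10
sum = 103
Area = |103|/2 = 51.5000

51.5000 sq units


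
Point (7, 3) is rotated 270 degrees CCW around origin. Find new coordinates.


cos(270) = 0, sin(270) = -1
x' = 7*0 - 3*(-1) = 3
y' = 7*(-1) + 3*0 = -7

(3, -7)


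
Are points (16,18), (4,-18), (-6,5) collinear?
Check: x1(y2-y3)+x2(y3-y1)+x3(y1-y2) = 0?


16*(-18-5) + 4*(5-18) - 6*(18+ 18)
= -368 - 52 - 216 = -636

No, not collinear (determinant = -636)


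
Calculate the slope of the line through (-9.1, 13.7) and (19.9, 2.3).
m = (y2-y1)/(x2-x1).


dy = 2.3 - 13.7 = -11.4
dx = 19.9 + 9.1 = 29.0
m = -11.4/29.0 = -0.3931

m = -0.3931


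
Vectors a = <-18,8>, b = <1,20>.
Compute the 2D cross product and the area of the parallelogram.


cross = -18*20 - 8*1 = -360 - 8 = -368
Parallelogram area = |-368| = 368

cross = -368, parallelogram area = 368


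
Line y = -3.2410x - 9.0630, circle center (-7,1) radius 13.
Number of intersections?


Substitute y = -3.2410x - 9.0630: (x+ 7)^2 + (-3.2410x- 9.0630-1)^2 = 169
Expand to Ax^2 + Bx + C = 0, where b-k = -10.063
A = 1+m^2 = 11.504081
B = 2(m(b-k) - h) = 2(-3.2410*(-10.063) + 7) = 79.228366
C = h^2 + (b-k)^2 - r^2 = 49 + 101.263969 - 169 = -18.736031
disc = B^2-4AC = 6277.1340 + 862.1633 = 7139.2973
disc > 0

2 intersection points


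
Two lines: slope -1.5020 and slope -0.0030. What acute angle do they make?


m1-m2 = -1.499
1+m1*m2 = 1.004506
tan(theta) = |-1.499/1.004506| = 1.492276
theta = arctan(|-1.499/1.004506|) = 56.1733 degrees (acute angle)

56.1733 degrees


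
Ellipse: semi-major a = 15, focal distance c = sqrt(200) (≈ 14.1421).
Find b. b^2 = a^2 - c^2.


b^2 = 15^2 - (sqrt(200))^2 = 225 - 200 = 25
b = sqrt(25) = 5

b = 5


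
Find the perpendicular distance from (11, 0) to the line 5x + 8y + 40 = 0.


|5*11 + 8*0 + 40| = |95| = 95
sqrt(25 + 64) = sqrt(89) = 9.4340
d = 95/sqrt(89) = 10.0700

10.0700


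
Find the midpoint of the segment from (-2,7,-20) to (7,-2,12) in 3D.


Mx = (-2+7)/2 = 2.5000
My = (7- 2)/2 = 2.5000
Mz = (-20+12)/2 = -4.0000

M = (2.5000, 2.5000, -4.0000)


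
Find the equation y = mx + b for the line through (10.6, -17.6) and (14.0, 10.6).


m = (28.2)/(3.4) = 8.2941
b = y1 - m*x1 = -17.6 - (28.2*10.6)/(3.4) = -17.6 - 87.9176 = -105.5176

y = 8.2941x - 105.5176


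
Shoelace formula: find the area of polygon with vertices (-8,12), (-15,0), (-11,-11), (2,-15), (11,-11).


sum(xi*y_{i+1}) = -8*0 - 15*(-11) - 11*(-15) + 2*(-11) + 11*12 = 440
sum(yi*x_{i+1}) = 12*(-15) + 0*(-11) - 11*2 - 15*11 - 11*(-8) = -279
Area = |440 + 279|/2 = 719/2 = 359.5000

359.5000 sq units


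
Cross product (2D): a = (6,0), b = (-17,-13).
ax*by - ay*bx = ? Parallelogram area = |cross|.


cross = 6*(-13) - 0*(-17) = -78 - 0 = -78
Parallelogram area = |-78| = 78

cross = -78, parallelogram area = 78


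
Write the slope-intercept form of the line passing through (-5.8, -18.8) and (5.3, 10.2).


m = (29.0)/(11.1) = 2.6126
b = y1 - m*x1 = -18.8 - (29.0*(-5.8))/(11.1) = -18.8 + 15.1532 = -3.6468

y = 2.6126x - 3.6468


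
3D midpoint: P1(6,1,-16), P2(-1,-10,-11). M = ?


Mx = (6- 1)/2 = 2.5000
My = (1- 10)/2 = -4.5000
Mz = (-16- 11)/2 = -13.5000

M = (2.5000, -4.5000, -13.5000)


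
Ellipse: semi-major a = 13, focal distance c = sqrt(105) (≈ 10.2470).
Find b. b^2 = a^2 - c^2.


b^2 = 13^2 - (sqrt(105))^2 = 169 - 105 = 64
b = sqrt(64) = 8

b = 8


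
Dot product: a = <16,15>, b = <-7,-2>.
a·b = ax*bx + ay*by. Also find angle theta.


a·b = 16*(-7) + 15*(-2) = -112 - 30 = -142
|a| = sqrt(256+225) = 21.9317
|b| = sqrt(49+4) = 7.2801
cos(theta) = -142/(sqrt(481)*sqrt(53)) = -142/sqrt(25493) = -0.889361
theta = arccos(-142/sqrt(25493)) = 152.7930 degrees

a·b = -142, theta = 152.7930 deg


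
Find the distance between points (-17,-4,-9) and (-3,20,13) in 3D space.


dx=14, dy=24, dz=22
d = sqrt(196+576+484) = sqrt(1256) = 35.4401

35.4401


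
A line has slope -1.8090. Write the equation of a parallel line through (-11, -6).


Parallel lines have equal slopes.
m2 = -1.8090
b2 = -6 + 1.8090*(-11) = -25.8990

y = -1.8090x - 25.8990


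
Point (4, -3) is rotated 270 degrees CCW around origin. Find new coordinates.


cos(270) = 0, sin(270) = -1
x' = 4*0 + 3*(-1) = -3
y' = 4*(-1) - 3*0 = -4

(-3, -4)


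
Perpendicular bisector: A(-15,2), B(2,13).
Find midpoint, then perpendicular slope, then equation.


Midpoint = (-6.5, 7.5)
Slope of AB = dy/dx = 11/17 = 0.6471
Perp slope = -dx/dy = -17/11 = -1.5455
b = My - (perp slope)*Mx = 7.5 + (17*(-6.5))/11 = 7.5 - 10.0455 = -2.5455

y = -1.5455x - 2.5455


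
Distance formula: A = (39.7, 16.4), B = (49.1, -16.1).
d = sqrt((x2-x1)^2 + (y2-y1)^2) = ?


dx = 49.1 - 39.7 = 9.4
dy = -16.1 - 16.4 = -32.5
d = sqrt(88.36 + 1056.25) = sqrt(1144.61) = 33.8321

33.8321


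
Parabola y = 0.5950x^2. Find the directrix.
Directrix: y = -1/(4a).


a = 0.5950
1/(4a) = 0.4202
directrix: y = -0.4202 = -0.4202

y = -0.4202


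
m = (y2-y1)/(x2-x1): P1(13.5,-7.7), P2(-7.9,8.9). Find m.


dy = 8.9 + 7.7 = 16.6
dx = -7.9 - 13.5 = -21.4
m = 16.6/(-21.4) = -0.7757

m = -0.7757


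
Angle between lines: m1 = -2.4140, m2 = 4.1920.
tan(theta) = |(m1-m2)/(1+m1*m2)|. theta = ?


m1-m2 = -6.606
1+m1*m2 = -9.119488
tan(theta) = |-6.606/(-9.119488)| = 0.724383
theta = arctan(|-6.606/(-9.119488)|) = 35.9189 degrees (acute angle)

35.9189 degrees


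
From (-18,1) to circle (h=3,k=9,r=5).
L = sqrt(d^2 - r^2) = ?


d = sqrt((-18-3)^2 + (1-9)^2) = sqrt(441+64) = 22.4722
L = sqrt(505.0000 - 25) = sqrt(480.0000) = 21.9089

21.9089


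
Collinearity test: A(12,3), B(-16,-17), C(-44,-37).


12*(-17+ 37) - 16*(-37-3) - 44*(3+ 17)
= 240 + 640 - 880 = 0

Yes, collinear (determinant = 0)


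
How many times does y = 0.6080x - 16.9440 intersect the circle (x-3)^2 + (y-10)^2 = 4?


Substitute y = 0.6080x - 16.9440: (x-3)^2 + (0.6080x- 16.9440-10)^2 = 4
Expand to Ax^2 + Bx + C = 0, where b-k = -26.944
A = 1+m^2 = 1.369664
B = 2(m(b-k) - h) = 2(0.6080*(-26.944) - 3) = -38.763904
C = h^2 + (b-k)^2 - r^2 = 9 + 725.979136 - 4 = 730.979136
disc = B^2-4AC = 1502.6403 - 4004.7832 = -2502.1429
disc < 0

0 intersection points


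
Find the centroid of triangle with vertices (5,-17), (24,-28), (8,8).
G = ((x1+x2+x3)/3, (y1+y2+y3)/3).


Gx = (5+24+8)/3 = 37/3 = 12.3333
Gy = (-17- 28+8)/3 = -37/3 = -12.3333

G = (12.3333, -12.3333)


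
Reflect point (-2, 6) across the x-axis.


Reflection rule for x-axis: (x, -y)
(-2, 6) -> (-2, -6)

(-2, -6)


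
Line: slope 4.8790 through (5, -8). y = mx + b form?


y + 8 = 4.8790(x - 5)
y = 4.8790x - 8 - 4.8790*5
y = 4.8790x - 32.3950

y = 4.8790x - 32.3950


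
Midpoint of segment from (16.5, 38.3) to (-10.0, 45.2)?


Mx = (16.5 - 10.0)/2 = 6.5/2 = 3.2500
My = (38.3 + 45.2)/2 = 83.5/2 = 41.7500

(3.2500, 41.7500)


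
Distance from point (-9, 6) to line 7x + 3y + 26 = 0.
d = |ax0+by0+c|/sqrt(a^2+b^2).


|7*(-9) + 3*6 + 26| = |-19| = 19
sqrt(49 + 9) = sqrt(58) = 7.6158
d = 19/sqrt(58) = 2.4948

2.4948


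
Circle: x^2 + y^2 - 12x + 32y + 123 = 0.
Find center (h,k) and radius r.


h = -D/2 = 12/2 = 6
k = -E/2 = -32/2 = -16
r^2 = h^2 + k^2 - F = 36 + 256 - 123 = 169
r = 13

Center (6, -16), radius = 13


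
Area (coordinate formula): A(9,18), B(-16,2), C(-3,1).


9*(2-1) = 9
-16*(1-18) = 272
-3*(18-2) = -48
sum = 233
Area = |233|/2 = 116.5000

116.5000 sq units


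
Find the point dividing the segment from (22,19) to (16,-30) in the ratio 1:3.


Px = (1*16 + 3*22)/4 = 82/4 = 20.5000
Py = (1*(-30) + 3*19)/4 = 27/4 = 6.7500

P = (20.5000, 6.7500)


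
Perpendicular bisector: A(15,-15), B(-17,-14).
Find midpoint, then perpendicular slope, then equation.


Midpoint = (-1, -14.5)
Slope of AB = dy/dx = 1/(-32) = -0.0312
Perp slope = -dx/dy = 32/1 = 32.0000
b = My - (perp slope)*Mx = -14.5 + (-32*(-1))/1 = -14.5 + 32.0000 = 17.5000

y = 32.0000x + 17.5000


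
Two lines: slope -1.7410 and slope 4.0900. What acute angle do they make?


m1-m2 = -5.831
1+m1*m2 = -6.12069
tan(theta) = |-5.831/(-6.12069)| = 0.952670
theta = arctan(|-5.831/(-6.12069)|) = 43.6115 degrees (acute angle)

43.6115 degrees


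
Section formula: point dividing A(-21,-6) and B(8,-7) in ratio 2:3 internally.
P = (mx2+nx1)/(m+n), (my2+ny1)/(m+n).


Px = (2*8 + 3*(-21))/5 = -47/5 = -9.4000
Py = (2*(-7) + 3*(-6))/5 = -32/5 = -6.4000

P = (-9.4000, -6.4000)


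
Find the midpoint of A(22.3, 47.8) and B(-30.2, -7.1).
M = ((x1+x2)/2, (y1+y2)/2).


Mx = (22.3 - 30.2)/2 = -7.9/2 = -3.9500
My = (47.8 - 7.1)/2 = 40.7/2 = 20.3500

(-3.9500, 20.3500)


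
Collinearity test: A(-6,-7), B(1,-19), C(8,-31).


-6*(-19+ 31) + 1*(-31+ 7) + 8*(-7+ 19)
= -72 - 24 + 96 = 0

Yes, collinear (determinant = 0)


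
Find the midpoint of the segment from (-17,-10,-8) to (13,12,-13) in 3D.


Mx = (-17+13)/2 = -2.0000
My = (-10+12)/2 = 1.0000
Mz = (-8- 13)/2 = -10.5000

M = (-2.0000, 1.0000, -10.5000)


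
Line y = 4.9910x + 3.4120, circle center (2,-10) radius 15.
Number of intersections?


Substitute y = 4.9910x + 3.4120: (x-2)^2 + (4.9910x+3.4120+ 10)^2 = 225
Expand to Ax^2 + Bx + C = 0, where b-k = 13.412
A = 1+m^2 = 25.910081
B = 2(m(b-k) - h) = 2(4.9910*13.412 - 2) = 129.878584
C = h^2 + (b-k)^2 - r^2 = 4 + 179.881744 - 225 = -41.118256
disc = B^2-4AC = 16868.4466 + 4261.5094 = 21129.9560
disc > 0

2 intersection points


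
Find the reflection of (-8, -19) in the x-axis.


Reflection rule for x-axis: (x, -y)
(-8, -19) -> (-8, 19)

(-8, 19)


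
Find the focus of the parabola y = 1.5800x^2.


a = 1.5800
4a = 6.3200
focus = (0, 1/6.3200) = (0, 0.1582)

Focus = (0, 0.1582)


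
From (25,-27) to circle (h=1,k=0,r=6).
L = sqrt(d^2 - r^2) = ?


d = sqrt((25-1)^2 + (-27-0)^2) = sqrt(576+729) = 36.1248
L = sqrt(1305.0000 - 36) = sqrt(1269.0000) = 35.6230

35.6230


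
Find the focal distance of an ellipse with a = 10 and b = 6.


c^2 = 10^2 - 6^2 = 100 - 36 = 64
c = sqrt(64) = 8.0000

c = 8.0000


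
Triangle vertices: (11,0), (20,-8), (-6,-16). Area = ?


11*(-8+ 16) = 88
20*(-16-0) = -320
-6*(0+ 8) = -48
sum = -280
Area = |-280|/2 = 140.0000

140.0000 sq units


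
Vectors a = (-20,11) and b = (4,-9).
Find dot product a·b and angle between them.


a·b = -20*4 + 11*(-9) = -80 - 99 = -179
|a| = sqrt(400+121) = 22.8254
|b| = sqrt(16+81) = 9.8489
cos(theta) = -179/(sqrt(521)*sqrt(97)) = -179/sqrt(50537) = -0.796248
theta = arccos(-179/sqrt(50537)) = 142.7733 degrees

a·b = -179, theta = 142.7733 deg


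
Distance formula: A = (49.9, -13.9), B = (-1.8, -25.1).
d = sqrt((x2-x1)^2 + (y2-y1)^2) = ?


dx = -1.8 - 49.9 = -51.7
dy = -25.1 + 13.9 = -11.2
d = sqrt(2672.89 + 125.44) = sqrt(2798.33) = 52.8992

52.8992


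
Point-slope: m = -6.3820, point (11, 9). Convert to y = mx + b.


y - 9 = -6.3820(x - 11)
y = -6.3820x + 9 + 6.3820*11
y = -6.3820x + 79.2020

y = -6.3820x + 79.2020


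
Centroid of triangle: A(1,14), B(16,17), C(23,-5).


Gx = (1+16+23)/3 = 40/3 = 13.3333
Gy = (14+17- 5)/3 = 26/3 = 8.6667

G = (13.3333, 8.6667)


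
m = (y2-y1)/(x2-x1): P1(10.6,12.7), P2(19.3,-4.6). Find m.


dy = -4.6 - 12.7 = -17.3
dx = 19.3 - 10.6 = 8.7
m = -17.3/8.7 = -1.9885

m = -1.9885


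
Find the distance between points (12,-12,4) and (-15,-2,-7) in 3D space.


dx=-27, dy=10, dz=-11
d = sqrt(729+100+121) = sqrt(950) = 30.8221

30.8221


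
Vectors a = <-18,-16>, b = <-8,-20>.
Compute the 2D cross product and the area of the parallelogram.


cross = -18*(-20) + 16*(-8) = 360 - 128 = 232
Parallelogram area = |232| = 232

cross = 232, parallelogram area = 232


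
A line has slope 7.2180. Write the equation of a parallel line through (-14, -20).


Parallel lines have equal slopes.
m2 = 7.2180
b2 = -20 - 7.2180*(-14) = 81.0520

y = 7.2180x + 81.0520


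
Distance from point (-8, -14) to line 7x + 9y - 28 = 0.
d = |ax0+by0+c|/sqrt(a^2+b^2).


|7*(-8) + 9*(-14) - 28| = |-210| = 210
sqrt(49 + 81) = sqrt(130) = 11.4018
d = 210/sqrt(130) = 18.4182

18.4182


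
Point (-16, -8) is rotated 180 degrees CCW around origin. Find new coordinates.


cos(180) = -1, sin(180) = 0
x' = -16*(-1) + 8*0 = 16
y' = -16*0 - 8*(-1) = 8

(16, 8)


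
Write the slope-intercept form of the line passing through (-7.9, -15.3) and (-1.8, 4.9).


m = (20.2)/(6.1) = 3.3115
b = y1 - m*x1 = -15.3 - (20.2*(-7.9))/(6.1) = -15.3 + 26.1607 = 10.8607

y = 3.3115x + 10.8607


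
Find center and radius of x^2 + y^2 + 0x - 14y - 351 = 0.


h = -D/2 = 0/2 = 0
k = -E/2 = 14/2 = 7
r^2 = h^2 + k^2 - F = 0 + 49 + 351 = 400
r = 20

Center (0, 7), radius = 20


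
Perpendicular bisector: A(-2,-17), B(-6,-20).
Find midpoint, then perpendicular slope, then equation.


Midpoint = (-4, -18.5)
Slope of AB = dy/dx = -3/(-4) = 0.7500
Perp slope = -dx/dy = -4/3 = -1.3333
b = My - (perp slope)*Mx = -18.5 + (-4*(-4))/(-3) = -18.5 - 5.3333 = -23.8333

y = -1.3333x - 23.8333


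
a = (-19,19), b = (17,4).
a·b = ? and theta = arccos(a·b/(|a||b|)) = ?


a·b = -19*17 + 19*4 = -323 + 76 = -247
|a| = sqrt(361+361) = 26.8701
|b| = sqrt(289+16) = 17.4642
cos(theta) = -247/(sqrt(722)*sqrt(305)) = -247/sqrt(220210) = -0.526355
theta = arccos(-247/sqrt(220210)) = 121.7595 degrees

a·b = -247, theta = 121.7595 deg


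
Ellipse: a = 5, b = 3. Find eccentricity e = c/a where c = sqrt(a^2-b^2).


c = sqrt(25-9) = sqrt(16) = 4.0000
e = c/a = 4/5 = 0.8000

e = 0.8000


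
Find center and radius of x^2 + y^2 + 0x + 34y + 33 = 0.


h = -D/2 = 0/2 = 0
k = -E/2 = -34/2 = -17
r^2 = h^2 + k^2 - F = 0 + 289 - 33 = 256
r = 16

Center (0, -17), radius = 16


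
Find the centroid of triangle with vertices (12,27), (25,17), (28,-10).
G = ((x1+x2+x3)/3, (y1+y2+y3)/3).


Gx = (12+25+28)/3 = 65/3 = 21.6667
Gy = (27+17- 10)/3 = 34/3 = 11.3333

G = (21.6667, 11.3333)


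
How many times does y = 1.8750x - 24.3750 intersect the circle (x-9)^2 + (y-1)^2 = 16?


Substitute y = 1.8750x - 24.3750: (x-9)^2 + (1.8750x- 24.3750-1)^2 = 16
Expand to Ax^2 + Bx + C = 0, where b-k = -25.375
A = 1+m^2 = 4.515625
B = 2(m(b-k) - h) = 2(1.8750*(-25.375) - 9) = -113.15625
C = h^2 + (b-k)^2 - r^2 = 81 + 643.890625 - 16 = 708.890625
disc = B^2-4AC = 12804.3369 - 12804.3369 = 0
disc = 0

1 intersection point (tangent)


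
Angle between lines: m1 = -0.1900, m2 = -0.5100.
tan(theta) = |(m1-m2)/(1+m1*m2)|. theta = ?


m1-m2 = 0.32
1+m1*m2 = 1.0969
tan(theta) = |0.32/1.0969| = 0.291731
theta = arctan(|0.32/1.0969|) = 16.2636 degrees (acute angle)

16.2636 degrees


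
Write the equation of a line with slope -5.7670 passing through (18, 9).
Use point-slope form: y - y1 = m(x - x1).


y - 9 = -5.7670(x - 18)
y = -5.7670x + 9 + 5.7670*18
y = -5.7670x + 112.8060

y = -5.7670x + 112.8060


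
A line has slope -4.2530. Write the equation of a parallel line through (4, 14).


Parallel lines have equal slopes.
m2 = -4.2530
b2 = 14 + 4.2530*4 = 31.0120

y = -4.2530x + 31.0120


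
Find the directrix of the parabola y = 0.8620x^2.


a = 0.8620
1/(4a) = 0.2900
directrix: y = -0.2900 = -0.2900

y = -0.2900


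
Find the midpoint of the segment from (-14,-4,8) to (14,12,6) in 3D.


Mx = (-14+14)/2 = 0
My = (-4+12)/2 = 4.0000
Mz = (8+6)/2 = 7.0000

M = (0, 4.0000, 7.0000)


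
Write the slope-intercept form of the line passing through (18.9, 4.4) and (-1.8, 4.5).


m = (0.1)/(-20.7) = -0.0048
b = y1 - m*x1 = 4.4 - (0.1*18.9)/(-20.7) = 4.4 + 0.0913 = 4.4913

y = -0.0048x + 4.4913


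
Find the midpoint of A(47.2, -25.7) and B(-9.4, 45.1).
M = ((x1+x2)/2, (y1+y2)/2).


Mx = (47.2 - 9.4)/2 = 37.8/2 = 18.9000
My = (-25.7 + 45.1)/2 = 19.4/2 = 9.7000

(18.9000, 9.7000)


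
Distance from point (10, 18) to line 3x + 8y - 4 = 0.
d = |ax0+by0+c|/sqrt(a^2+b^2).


|3*10 + 8*18 - 4| = |170| = 170
sqrt(9 + 64) = sqrt(73) = 8.5440
d = 170/sqrt(73) = 19.8970

19.8970


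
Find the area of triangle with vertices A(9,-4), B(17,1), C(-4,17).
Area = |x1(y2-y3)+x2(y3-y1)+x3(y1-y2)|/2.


9*(1-17) = -144
17*(17+ 4) = 357
-4*(-4-1) = 20
sum = 233
Area = |233|/2 = 116.5000

116.5000 sq units


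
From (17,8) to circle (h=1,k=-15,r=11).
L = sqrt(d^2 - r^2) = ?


d = sqrt((17-1)^2 + (8+ 15)^2) = sqrt(256+529) = 28.0179
L = sqrt(785.0000 - 121) = sqrt(664.0000) = 25.7682

25.7682


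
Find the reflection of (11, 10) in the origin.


Reflection rule for origin: (-x, -y)
(11, 10) -> (-11, -10)

(-11, -10)


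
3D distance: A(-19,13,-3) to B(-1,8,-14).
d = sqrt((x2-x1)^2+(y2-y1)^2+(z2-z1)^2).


dx=18, dy=-5, dz=-11
d = sqrt(324+25+121) = sqrt(470) = 21.6795

21.6795


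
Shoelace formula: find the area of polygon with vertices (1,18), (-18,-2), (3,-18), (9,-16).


sum(xi*y_{i+1}) = 1*(-2) - 18*(-18) + 3*(-16) + 9*18 = 436
sum(yi*x_{i+1}) = 18*(-18) - 2*3 - 18*9 - 16*1 = -508
Area = |436 + 508|/2 = 944/2 = 472.0000

472.0000 sq units


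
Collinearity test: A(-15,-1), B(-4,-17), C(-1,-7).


-15*(-17+ 7) - 4*(-7+ 1) - 1*(-1+ 17)
= 150 + 24 - 16 = 158

No, not collinear (determinant = 158)


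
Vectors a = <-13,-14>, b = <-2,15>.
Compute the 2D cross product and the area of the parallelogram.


cross = -13*15 + 14*(-2) = -195 - 28 = -223
Parallelogram area = |-223| = 223

cross = -223, parallelogram area = 223


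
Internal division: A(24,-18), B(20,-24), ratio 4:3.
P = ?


Px = (4*20 + 3*24)/7 = 152/7 = 21.7143
Py = (4*(-24) + 3*(-18))/7 = -150/7 = -21.4286

P = (21.7143, -21.4286)


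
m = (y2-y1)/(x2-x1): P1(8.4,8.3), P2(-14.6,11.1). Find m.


dy = 11.1 - 8.3 = 2.8
dx = -14.6 - 8.4 = -23.0
m = 2.8/(-23.0) = -0.1217

m = -0.1217


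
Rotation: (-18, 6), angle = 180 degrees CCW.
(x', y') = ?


cos(180) = -1, sin(180) = 0
x' = -18*(-1) - 6*0 = 18
y' = -18*0 + 6*(-1) = -6

(18, -6)


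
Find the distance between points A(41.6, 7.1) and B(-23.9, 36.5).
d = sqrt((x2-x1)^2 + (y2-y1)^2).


dx = -23.9 - 41.6 = -65.5
dy = 36.5 - 7.1 = 29.4
d = sqrt(4290.25 + 864.36) = sqrt(5154.61) = 71.7956

71.7956


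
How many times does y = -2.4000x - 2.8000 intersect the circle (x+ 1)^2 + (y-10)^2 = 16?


Substitute y = -2.4000x - 2.8000: (x+ 1)^2 + (-2.4000x- 2.8000-10)^2 = 16
Expand to Ax^2 + Bx + C = 0, where b-k = -12.8
A = 1+m^2 = 6.76
B = 2(m(b-k) - h) = 2(-2.4000*(-12.8) + 1) = 63.44
C = h^2 + (b-k)^2 - r^2 = 1 + 163.84 - 16 = 148.84
disc = B^2-4AC = 4024.6336 - 4024.6336 = 0
disc = 0

1 intersection point (tangent)


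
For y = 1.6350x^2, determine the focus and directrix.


a = 1.6350
1/(4a) = 0.1529
Focus = (0, 0.1529)
Directrix: y = -0.1529

Focus = (0, 0.1529), Directrix: y = -0.1529


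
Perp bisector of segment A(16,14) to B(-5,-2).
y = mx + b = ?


Midpoint = (5.5, 6)
Slope of AB = dy/dx = -16/(-21) = 0.7619
Perp slope = -dx/dy = -21/16 = -1.3125
b = My - (perp slope)*Mx = 6 + (-21*5.5)/(-16) = 6 + 7.2188 = 13.2188

y = -1.3125x + 13.2188


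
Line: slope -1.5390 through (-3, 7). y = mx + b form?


y - 7 = -1.5390(x + 3)
y = -1.5390x + 7 + 1.5390*(-3)
y = -1.5390x + 2.3830

y = -1.5390x + 2.3830


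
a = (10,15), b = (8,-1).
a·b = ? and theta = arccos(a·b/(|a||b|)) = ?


a·b = 10*8 + 15*(-1) = 80 - 15 = 65
|a| = sqrt(100+225) = 18.0278
|b| = sqrt(64+1) = 8.0623
cos(theta) = 65/(sqrt(325)*sqrt(65)) = 65/sqrt(21125) = 0.447214
theta = arccos(65/sqrt(21125)) = 63.4349 degrees

a·b = 65, theta = 63.4349 deg


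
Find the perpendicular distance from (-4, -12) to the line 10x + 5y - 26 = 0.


|10*(-4) + 5*(-12) - 26| = |-126| = 126
sqrt(100 + 25) = sqrt(125) = 11.1803
d = 126/sqrt(125) = 11.2698

11.2698


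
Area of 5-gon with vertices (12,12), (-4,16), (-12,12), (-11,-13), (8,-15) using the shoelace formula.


sum(xi*y_{i+1}) = 12*16 - 4*12 - 12*(-13) - 11*(-15) + 8*12 = 561
sum(yi*x_{i+1}) = 12*(-4) + 16*(-12) + 12*(-11) - 13*8 - 15*12 = -656
Area = |561 + 656|/2 = 1217/2 = 608.5000

608.5000 sq units


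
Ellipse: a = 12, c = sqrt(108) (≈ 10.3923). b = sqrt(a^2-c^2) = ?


b^2 = 12^2 - (sqrt(108))^2 = 144 - 108 = 36
b = sqrt(36) = 6

b = 6


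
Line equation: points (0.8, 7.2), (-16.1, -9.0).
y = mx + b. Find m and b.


m = (-16.2)/(-16.9) = 0.9586
b = y1 - m*x1 = 7.2 - (-16.2*0.8)/(-16.9) = 7.2 - 0.7669 = 6.4331

y = 0.9586x + 6.4331


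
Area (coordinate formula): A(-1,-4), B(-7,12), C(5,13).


-1*(12-13) = 1
-7*(13+ 4) = -119
5*(-4-12) = -80
sum = -198
Area = |-198|/2 = 99.0000

99.0000 sq units


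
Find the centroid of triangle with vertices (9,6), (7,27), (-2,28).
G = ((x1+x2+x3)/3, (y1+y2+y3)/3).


Gx = (9+7- 2)/3 = 14/3 = 4.6667
Gy = (6+27+28)/3 = 61/3 = 20.3333

G = (4.6667, 20.3333)


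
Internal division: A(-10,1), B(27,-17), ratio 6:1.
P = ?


Px = (6*27 + 1*(-10))/7 = 152/7 = 21.7143
Py = (6*(-17) + 1*1)/7 = -101/7 = -14.4286

P = (21.7143, -14.4286)


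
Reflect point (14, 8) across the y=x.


Reflection rule for y=x: (y, x)
(14, 8) -> (8, 14)

(8, 14)


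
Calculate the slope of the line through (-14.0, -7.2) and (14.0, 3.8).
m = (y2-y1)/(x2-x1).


dy = 3.8 + 7.2 = 11.0
dx = 14.0 + 14.0 = 28.0
m = 11.0/28.0 = 0.3929

m = 0.3929


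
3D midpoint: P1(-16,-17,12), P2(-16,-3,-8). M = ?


Mx = (-16- 16)/2 = -16.0000
My = (-17- 3)/2 = -10.0000
Mz = (12- 8)/2 = 2.0000

M = (-16.0000, -10.0000, 2.0000)


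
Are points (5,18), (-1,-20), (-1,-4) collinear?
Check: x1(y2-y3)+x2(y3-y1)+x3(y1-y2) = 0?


5*(-20+ 4) - 1*(-4-18) - 1*(18+ 20)
= -80 + 22 - 38 = -96

No, not collinear (determinant = -96)


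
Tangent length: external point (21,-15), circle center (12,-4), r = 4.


d = sqrt((21-12)^2 + (-15+ 4)^2) = sqrt(81+121) = 14.2127
L = sqrt(202.0000 - 16) = sqrt(186.0000) = 13.6382

13.6382


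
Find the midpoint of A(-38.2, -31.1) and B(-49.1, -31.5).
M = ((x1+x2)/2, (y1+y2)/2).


Mx = (-38.2 - 49.1)/2 = -87.3/2 = -43.6500
My = (-31.1 - 31.5)/2 = -62.6/2 = -31.3000

(-43.6500, -31.3000)


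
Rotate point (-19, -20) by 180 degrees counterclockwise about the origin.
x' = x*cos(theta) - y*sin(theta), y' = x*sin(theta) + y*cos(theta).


cos(180) = -1, sin(180) = 0
x' = -19*(-1) + 20*0 = 19
y' = -19*0 - 20*(-1) = 20

(19, 20)


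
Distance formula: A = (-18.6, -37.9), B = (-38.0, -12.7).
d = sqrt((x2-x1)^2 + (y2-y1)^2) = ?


dx = -38.0 + 18.6 = -19.4
dy = -12.7 + 37.9 = 25.2
d = sqrt(376.36 + 635.04) = sqrt(1011.4) = 31.8025

31.8025


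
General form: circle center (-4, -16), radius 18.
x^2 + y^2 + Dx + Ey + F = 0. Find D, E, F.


(x+ 4)^2 + (y+ 16)^2 = 18^2
D = -2h = 8, E = -2k = 32
F = h^2+k^2-r^2 = 16+256-324 = -52

D = 8, E = 32, F = -52


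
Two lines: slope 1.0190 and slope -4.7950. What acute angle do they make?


m1-m2 = 5.814
1+m1*m2 = -3.886105
tan(theta) = |5.814/(-3.886105)| = 1.496100
theta = arctan(|5.814/(-3.886105)|) = 56.2410 degrees (acute angle)

56.2410 degrees


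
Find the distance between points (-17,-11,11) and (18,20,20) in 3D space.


dx=35, dy=31, dz=9
d = sqrt(1225+961+81) = sqrt(2267) = 47.6130

47.6130


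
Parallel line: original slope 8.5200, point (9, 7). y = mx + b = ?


Parallel lines have equal slopes.
m2 = 8.5200
b2 = 7 - 8.5200*9 = -69.6800

y = 8.5200x - 69.6800


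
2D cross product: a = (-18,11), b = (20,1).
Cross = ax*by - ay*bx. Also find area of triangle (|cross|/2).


cross = -18*1 - 11*20 = -18 - 220 = -238
Triangle area = |-238|/2 = 238/2 = 119.0000

cross = -238, triangle area = 119.0000


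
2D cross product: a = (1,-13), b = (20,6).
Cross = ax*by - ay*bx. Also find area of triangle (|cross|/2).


cross = 1*6 + 13*20 = 6 + 260 = 266
Triangle area = |266|/2 = 266/2 = 133.0000

cross = 266, triangle area = 133.0000


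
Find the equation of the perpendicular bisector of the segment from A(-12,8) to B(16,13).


Midpoint = (2, 10.5)
Slope of AB = dy/dx = 5/28 = 0.1786
Perp slope = -dx/dy = -28/5 = -5.6000
b = My - (perp slope)*Mx = 10.5 + (28*2)/5 = 10.5 + 11.2000 = 21.7000

y = -5.6000x + 21.7000


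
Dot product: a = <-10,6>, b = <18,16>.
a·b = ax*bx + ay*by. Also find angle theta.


a·b = -10*18 + 6*16 = -180 + 96 = -84
|a| = sqrt(100+36) = 11.6619
|b| = sqrt(324+256) = 24.0832
cos(theta) = -84/(sqrt(136)*sqrt(580)) = -84/sqrt(78880) = -0.299086
theta = arccos(-84/sqrt(78880)) = 107.4027 degrees

a·b = -84, theta = 107.4027 deg


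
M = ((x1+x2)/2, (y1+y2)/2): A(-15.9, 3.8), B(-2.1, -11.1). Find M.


Mx = (-15.9 - 2.1)/2 = -18.0/2 = -9.0000
My = (3.8 - 11.1)/2 = -7.3/2 = -3.6500

(-9.0000, -3.6500)


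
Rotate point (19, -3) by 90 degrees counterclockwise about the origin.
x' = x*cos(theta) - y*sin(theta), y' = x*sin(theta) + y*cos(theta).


cos(90) = 0, sin(90) = 1
x' = 19*0 + 3*1 = 3
y' = 19*1 - 3*0 = 19

(3, 19)


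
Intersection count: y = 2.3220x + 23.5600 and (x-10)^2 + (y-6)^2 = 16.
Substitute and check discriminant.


Substitute y = 2.3220x + 23.5600: (x-10)^2 + (2.3220x+23.5600-6)^2 = 16
Expand to Ax^2 + Bx + C = 0, where b-k = 17.56
A = 1+m^2 = 6.391684
B = 2(m(b-k) - h) = 2(2.3220*17.56 - 10) = 61.54864
C = h^2 + (b-k)^2 - r^2 = 100 + 308.3536 - 16 = 392.3536
disc = B^2-4AC = 3788.2351 - 10031.2009 = -6242.9658
disc < 0

0 intersection points


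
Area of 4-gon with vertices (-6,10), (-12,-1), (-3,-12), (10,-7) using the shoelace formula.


sum(xi*y_{i+1}) = -6*(-1) - 12*(-12) - 3*(-7) + 10*10 = 271
sum(yi*x_{i+1}) = 10*(-12) - 1*(-3) - 12*10 - 7*(-6) = -195
Area = |271 + 195|/2 = 466/2 = 233.0000

233.0000 sq units


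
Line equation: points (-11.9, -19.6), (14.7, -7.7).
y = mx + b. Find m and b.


m = (11.9)/(26.6) = 0.4474
b = y1 - m*x1 = -19.6 - (11.9*(-11.9))/(26.6) = -19.6 + 5.3237 = -14.2763

y = 0.4474x - 14.2763


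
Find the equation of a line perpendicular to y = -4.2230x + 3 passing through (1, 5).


Perpendicular slope = -1/m1 = -1/(-4.2230) = 0.2368
b2 = y0 - m2*x0 = 5 + 1/(-4.2230) = 5 - 0.2368 = 4.7632

y = 0.2368x + 4.7632


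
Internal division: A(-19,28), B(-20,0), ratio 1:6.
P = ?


Px = (1*(-20) + 6*(-19))/7 = -134/7 = -19.1429
Py = (1*0 + 6*28)/7 = 168/7 = 24.0000

P = (-19.1429, 24.0000)


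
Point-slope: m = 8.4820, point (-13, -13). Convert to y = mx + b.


y + 13 = 8.4820(x + 13)
y = 8.4820x - 13 - 8.4820*(-13)
y = 8.4820x + 97.2660

y = 8.4820x + 97.2660


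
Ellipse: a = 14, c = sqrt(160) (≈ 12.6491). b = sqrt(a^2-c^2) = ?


b^2 = 14^2 - (sqrt(160))^2 = 196 - 160 = 36
b = sqrt(36) = 6

b = 6


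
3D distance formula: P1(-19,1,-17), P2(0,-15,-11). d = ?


dx=19, dy=-16, dz=6
d = sqrt(361+256+36) = sqrt(653) = 25.5539

25.5539


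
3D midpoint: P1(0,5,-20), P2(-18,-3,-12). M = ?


Mx = (0- 18)/2 = -9.0000
My = (5- 3)/2 = 1.0000
Mz = (-20- 12)/2 = -16.0000

M = (-9.0000, 1.0000, -16.0000)


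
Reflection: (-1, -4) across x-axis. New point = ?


Reflection rule for x-axis: (x, -y)
(-1, -4) -> (-1, 4)

(-1, 4)


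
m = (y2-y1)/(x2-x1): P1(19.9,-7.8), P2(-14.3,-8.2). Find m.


dy = -8.2 + 7.8 = -0.4
dx = -14.3 - 19.9 = -34.2
m = -0.4/(-34.2) = 0.0117

m = 0.0117


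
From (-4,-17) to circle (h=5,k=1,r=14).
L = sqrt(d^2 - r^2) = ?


d = sqrt((-4-5)^2 + (-17-1)^2) = sqrt(81+324) = 20.1246
L = sqrt(405.0000 - 196) = sqrt(209.0000) = 14.4568

14.4568


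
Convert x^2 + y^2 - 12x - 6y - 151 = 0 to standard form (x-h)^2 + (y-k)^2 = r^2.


h = -D/2 = 12/2 = 6
k = -E/2 = 6/2 = 3
r^2 = h^2 + k^2 - F = 36 + 9 + 151 = 196
r = 14

Center (6, 3), radius = 14


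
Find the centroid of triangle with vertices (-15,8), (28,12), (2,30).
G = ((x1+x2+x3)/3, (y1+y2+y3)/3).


Gx = (-15+28+2)/3 = 15/3 = 5.0000
Gy = (8+12+30)/3 = 50/3 = 16.6667

G = (5.0000, 16.6667)


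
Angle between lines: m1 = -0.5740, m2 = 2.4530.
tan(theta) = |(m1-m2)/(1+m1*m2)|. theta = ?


m1-m2 = -3.027
1+m1*m2 = -0.408022
tan(theta) = |-3.027/(-0.408022)| = 7.418718
theta = arctan(|-3.027/(-0.408022)|) = 82.3231 degrees (acute angle)

82.3231 degrees


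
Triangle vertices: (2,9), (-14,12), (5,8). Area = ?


2*(12-8) = 8
-14*(8-9) = 14
5*(9-12) = -15
sum = 7
Area = |7|/2 = 3.5000

3.5000 sq units


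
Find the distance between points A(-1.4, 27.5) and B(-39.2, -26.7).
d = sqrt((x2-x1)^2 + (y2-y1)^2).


dx = -39.2 + 1.4 = -37.8
dy = -26.7 - 27.5 = -54.2
d = sqrt(1428.84 + 2937.64) = sqrt(4366.48) = 66.0793

66.0793


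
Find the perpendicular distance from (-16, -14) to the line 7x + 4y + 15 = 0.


|7*(-16) + 4*(-14) + 15| = |-153| = 153
sqrt(49 + 16) = sqrt(65) = 8.0623
d = 153/sqrt(65) = 18.9773

18.9773


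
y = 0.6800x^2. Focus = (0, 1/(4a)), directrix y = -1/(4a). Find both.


a = 0.6800
1/(4a) = 0.3676
Focus = (0, 0.3676)
Directrix: y = -0.3676

Focus = (0, 0.3676), Directrix: y = -0.3676


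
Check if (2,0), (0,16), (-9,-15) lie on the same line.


2*(16+ 15) + 0*(-15-0) - 9*(0-16)
= 62 + 0 + 144 = 206

No, not collinear (determinant = 206)


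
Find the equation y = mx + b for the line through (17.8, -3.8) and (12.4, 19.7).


m = (23.5)/(-5.4) = -4.3519
b = y1 - m*x1 = -3.8 - (23.5*17.8)/(-5.4) = -3.8 + 77.4630 = 73.6630

y = -4.3519x + 73.6630


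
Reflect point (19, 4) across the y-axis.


Reflection rule for y-axis: (-x, y)
(19, 4) -> (-19, 4)

(-19, 4)
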